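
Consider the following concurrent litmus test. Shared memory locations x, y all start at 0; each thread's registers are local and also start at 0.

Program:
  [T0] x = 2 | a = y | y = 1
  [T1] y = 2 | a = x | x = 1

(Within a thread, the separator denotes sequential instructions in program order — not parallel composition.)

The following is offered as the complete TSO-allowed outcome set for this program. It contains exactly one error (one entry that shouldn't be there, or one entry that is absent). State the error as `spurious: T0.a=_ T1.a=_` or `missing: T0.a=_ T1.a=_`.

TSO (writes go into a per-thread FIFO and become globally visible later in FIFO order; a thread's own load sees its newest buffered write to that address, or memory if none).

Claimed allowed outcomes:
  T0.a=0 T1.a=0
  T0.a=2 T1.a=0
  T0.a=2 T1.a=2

outcome vector order: (T0.a,T1.a)
TSO: 4 outcomes — {0/0; 0/2; 2/0; 2/2}
TSO∖claimed = {0/2}

missing: T0.a=0 T1.a=2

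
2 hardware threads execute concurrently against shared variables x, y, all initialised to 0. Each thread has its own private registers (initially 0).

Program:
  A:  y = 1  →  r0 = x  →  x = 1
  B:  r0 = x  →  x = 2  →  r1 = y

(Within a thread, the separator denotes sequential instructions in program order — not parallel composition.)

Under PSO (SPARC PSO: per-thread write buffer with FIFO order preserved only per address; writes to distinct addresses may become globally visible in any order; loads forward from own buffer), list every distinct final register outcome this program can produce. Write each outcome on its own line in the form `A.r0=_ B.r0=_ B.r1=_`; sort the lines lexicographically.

outcome vector order: (A.r0,B.r0,B.r1)
|PSO outcomes| = 6

A.r0=0 B.r0=0 B.r1=0
A.r0=0 B.r0=0 B.r1=1
A.r0=0 B.r0=1 B.r1=0
A.r0=0 B.r0=1 B.r1=1
A.r0=2 B.r0=0 B.r1=0
A.r0=2 B.r0=0 B.r1=1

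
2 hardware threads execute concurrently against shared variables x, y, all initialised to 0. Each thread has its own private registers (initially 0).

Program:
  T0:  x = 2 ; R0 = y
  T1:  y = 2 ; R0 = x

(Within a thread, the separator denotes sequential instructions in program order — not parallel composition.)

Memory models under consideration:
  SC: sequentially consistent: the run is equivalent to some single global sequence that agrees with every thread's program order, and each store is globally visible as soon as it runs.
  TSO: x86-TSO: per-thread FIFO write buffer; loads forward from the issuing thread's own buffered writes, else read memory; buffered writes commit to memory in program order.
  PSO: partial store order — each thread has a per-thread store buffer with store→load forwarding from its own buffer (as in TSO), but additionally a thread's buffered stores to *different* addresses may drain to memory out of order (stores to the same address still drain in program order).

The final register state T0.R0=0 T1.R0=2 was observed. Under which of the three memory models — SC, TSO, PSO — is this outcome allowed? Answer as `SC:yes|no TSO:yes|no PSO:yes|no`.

SC:yes TSO:yes PSO:yes

outcome vector order: (T0.R0,T1.R0)
SC (3): <0 2> <2 0> <2 2>
TSO (4): <0 0> <0 2> <2 0> <2 2>
PSO (4): <0 0> <0 2> <2 0> <2 2>
target <0 2> ∈ {SC,TSO,PSO}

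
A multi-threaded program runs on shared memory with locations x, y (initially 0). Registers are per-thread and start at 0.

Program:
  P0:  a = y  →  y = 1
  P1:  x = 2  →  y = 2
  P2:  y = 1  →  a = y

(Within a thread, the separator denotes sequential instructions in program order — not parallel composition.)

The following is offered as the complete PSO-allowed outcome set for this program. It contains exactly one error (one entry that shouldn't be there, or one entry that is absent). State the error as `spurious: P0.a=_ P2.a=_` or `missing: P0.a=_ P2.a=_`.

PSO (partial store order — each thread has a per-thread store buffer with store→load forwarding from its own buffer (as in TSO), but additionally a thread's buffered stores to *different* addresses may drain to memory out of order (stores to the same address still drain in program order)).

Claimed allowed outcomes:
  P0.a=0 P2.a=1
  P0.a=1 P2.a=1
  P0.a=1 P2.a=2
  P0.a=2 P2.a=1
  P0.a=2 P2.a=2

missing: P0.a=0 P2.a=2

outcome vector order: (P0.a,P2.a)
PSO: 6 outcomes — {(0,1); (0,2); (1,1); (1,2); (2,1); (2,2)}
PSO∖claimed = {(0,2)}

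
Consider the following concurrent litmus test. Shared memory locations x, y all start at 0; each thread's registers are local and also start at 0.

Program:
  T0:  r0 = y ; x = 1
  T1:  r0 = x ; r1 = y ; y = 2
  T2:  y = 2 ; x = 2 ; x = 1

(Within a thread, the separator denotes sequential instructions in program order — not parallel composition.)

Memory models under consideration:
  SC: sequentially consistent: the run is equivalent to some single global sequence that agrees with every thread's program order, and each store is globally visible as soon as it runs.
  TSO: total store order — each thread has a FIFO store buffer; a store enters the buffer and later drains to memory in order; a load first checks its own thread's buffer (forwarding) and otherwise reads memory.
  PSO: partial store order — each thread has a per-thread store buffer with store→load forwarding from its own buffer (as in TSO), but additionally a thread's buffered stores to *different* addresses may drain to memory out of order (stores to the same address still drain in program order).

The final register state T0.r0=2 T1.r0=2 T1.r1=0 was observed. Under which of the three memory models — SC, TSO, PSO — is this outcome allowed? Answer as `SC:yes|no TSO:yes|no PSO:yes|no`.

SC:no TSO:no PSO:yes

outcome vector order: (T0.r0,T1.r0,T1.r1)
SC (9): 000 002 010 012 022 200 202 212 222
TSO (9): 000 002 010 012 022 200 202 212 222
PSO (12): 000 002 010 012 020 022 200 202 210 212 220 222
target 220 ∈ {PSO}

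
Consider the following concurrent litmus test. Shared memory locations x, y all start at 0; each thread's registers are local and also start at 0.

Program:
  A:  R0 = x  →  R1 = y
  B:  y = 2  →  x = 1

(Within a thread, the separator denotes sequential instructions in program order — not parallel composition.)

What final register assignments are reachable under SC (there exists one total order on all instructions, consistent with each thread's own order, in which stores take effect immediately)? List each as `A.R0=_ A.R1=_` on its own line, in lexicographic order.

outcome vector order: (A.R0,A.R1)
|SC outcomes| = 3

A.R0=0 A.R1=0
A.R0=0 A.R1=2
A.R0=1 A.R1=2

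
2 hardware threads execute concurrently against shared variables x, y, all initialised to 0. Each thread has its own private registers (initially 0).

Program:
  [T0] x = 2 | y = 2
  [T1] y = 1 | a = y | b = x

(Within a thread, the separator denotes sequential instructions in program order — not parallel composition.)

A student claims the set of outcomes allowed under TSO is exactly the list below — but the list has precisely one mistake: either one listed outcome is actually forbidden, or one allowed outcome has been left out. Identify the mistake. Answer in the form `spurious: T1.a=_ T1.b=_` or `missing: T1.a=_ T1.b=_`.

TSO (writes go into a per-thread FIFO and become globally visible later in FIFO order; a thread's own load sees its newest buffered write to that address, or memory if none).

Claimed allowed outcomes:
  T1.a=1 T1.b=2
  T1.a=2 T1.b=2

outcome vector order: (T1.a,T1.b)
under TSO → 10, 12, 22
TSO∖claimed = {10}

missing: T1.a=1 T1.b=0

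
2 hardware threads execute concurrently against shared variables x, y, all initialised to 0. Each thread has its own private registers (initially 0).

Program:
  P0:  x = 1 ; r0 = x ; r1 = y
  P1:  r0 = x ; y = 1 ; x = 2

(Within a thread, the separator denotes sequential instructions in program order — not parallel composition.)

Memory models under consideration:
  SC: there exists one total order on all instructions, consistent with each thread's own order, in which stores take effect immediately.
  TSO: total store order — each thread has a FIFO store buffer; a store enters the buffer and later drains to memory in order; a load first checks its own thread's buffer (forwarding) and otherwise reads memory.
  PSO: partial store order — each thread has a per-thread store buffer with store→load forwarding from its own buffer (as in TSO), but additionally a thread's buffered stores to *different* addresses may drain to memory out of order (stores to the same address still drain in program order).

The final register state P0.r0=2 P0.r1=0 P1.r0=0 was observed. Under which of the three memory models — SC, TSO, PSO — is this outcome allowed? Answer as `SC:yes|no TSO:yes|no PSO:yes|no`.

outcome vector order: (P0.r0,P0.r1,P1.r0)
SC: 6 outcomes — {100, 101, 110, 111, 210, 211}
TSO: 6 outcomes — {100, 101, 110, 111, 210, 211}
PSO: 8 outcomes — {100, 101, 110, 111, 200, 201, 210, 211}
target 200 ∈ {PSO}

SC:no TSO:no PSO:yes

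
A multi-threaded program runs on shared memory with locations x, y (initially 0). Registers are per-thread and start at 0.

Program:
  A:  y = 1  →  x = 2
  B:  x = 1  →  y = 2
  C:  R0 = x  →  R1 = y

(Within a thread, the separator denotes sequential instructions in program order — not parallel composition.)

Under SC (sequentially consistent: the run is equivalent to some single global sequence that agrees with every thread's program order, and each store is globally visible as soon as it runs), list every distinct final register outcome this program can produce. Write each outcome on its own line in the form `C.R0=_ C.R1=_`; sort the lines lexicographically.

C.R0=0 C.R1=0
C.R0=0 C.R1=1
C.R0=0 C.R1=2
C.R0=1 C.R1=0
C.R0=1 C.R1=1
C.R0=1 C.R1=2
C.R0=2 C.R1=1
C.R0=2 C.R1=2

outcome vector order: (C.R0,C.R1)
|SC outcomes| = 8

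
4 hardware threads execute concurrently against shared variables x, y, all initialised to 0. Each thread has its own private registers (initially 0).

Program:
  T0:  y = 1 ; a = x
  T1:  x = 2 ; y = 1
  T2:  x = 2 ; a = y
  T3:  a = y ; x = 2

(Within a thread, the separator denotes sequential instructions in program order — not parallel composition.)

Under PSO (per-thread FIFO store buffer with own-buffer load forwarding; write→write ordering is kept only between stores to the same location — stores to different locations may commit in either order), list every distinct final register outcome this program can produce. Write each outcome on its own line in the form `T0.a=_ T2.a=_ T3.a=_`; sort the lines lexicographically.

T0.a=0 T2.a=0 T3.a=0
T0.a=0 T2.a=0 T3.a=1
T0.a=0 T2.a=1 T3.a=0
T0.a=0 T2.a=1 T3.a=1
T0.a=2 T2.a=0 T3.a=0
T0.a=2 T2.a=0 T3.a=1
T0.a=2 T2.a=1 T3.a=0
T0.a=2 T2.a=1 T3.a=1

outcome vector order: (T0.a,T2.a,T3.a)
|PSO outcomes| = 8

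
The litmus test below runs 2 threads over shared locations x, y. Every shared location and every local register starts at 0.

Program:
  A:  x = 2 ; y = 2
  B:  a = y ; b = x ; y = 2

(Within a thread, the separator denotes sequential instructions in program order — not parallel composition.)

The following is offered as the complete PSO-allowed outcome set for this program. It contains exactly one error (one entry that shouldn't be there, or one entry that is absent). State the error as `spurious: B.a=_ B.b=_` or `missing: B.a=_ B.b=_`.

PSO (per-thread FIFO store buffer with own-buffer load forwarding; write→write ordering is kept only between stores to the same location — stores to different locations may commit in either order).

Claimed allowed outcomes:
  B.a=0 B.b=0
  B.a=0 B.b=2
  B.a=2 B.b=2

missing: B.a=2 B.b=0

outcome vector order: (B.a,B.b)
PSO: 4 outcomes — {00, 02, 20, 22}
PSO∖claimed = {20}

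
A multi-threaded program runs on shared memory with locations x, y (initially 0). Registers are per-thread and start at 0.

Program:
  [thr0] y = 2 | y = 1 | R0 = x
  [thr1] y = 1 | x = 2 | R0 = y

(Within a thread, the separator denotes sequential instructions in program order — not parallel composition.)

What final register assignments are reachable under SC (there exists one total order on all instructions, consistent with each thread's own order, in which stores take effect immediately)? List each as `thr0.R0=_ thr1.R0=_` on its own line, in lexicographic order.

thr0.R0=0 thr1.R0=1
thr0.R0=2 thr1.R0=1
thr0.R0=2 thr1.R0=2

outcome vector order: (thr0.R0,thr1.R0)
|SC outcomes| = 3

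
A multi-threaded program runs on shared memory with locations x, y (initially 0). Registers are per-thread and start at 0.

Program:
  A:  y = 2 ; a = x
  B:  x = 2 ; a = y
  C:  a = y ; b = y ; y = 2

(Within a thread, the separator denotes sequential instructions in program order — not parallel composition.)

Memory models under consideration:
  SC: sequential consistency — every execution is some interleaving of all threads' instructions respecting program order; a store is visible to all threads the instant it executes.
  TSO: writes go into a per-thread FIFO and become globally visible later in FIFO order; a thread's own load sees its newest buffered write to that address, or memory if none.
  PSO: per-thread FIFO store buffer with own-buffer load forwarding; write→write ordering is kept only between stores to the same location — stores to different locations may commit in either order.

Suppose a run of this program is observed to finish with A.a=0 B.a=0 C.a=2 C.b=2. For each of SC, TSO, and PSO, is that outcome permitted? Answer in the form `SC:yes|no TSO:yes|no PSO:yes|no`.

SC:no TSO:yes PSO:yes

outcome vector order: (A.a,B.a,C.a,C.b)
SC: 9 outcomes — {(0,2,0,0) (0,2,0,2) (0,2,2,2) (2,0,0,0) (2,0,0,2) (2,0,2,2) (2,2,0,0) (2,2,0,2) (2,2,2,2)}
TSO: 12 outcomes — {(0,0,0,0) (0,0,0,2) (0,0,2,2) (0,2,0,0) (0,2,0,2) (0,2,2,2) (2,0,0,0) (2,0,0,2) (2,0,2,2) (2,2,0,0) (2,2,0,2) (2,2,2,2)}
PSO: 12 outcomes — {(0,0,0,0) (0,0,0,2) (0,0,2,2) (0,2,0,0) (0,2,0,2) (0,2,2,2) (2,0,0,0) (2,0,0,2) (2,0,2,2) (2,2,0,0) (2,2,0,2) (2,2,2,2)}
target (0,0,2,2) ∈ {TSO,PSO}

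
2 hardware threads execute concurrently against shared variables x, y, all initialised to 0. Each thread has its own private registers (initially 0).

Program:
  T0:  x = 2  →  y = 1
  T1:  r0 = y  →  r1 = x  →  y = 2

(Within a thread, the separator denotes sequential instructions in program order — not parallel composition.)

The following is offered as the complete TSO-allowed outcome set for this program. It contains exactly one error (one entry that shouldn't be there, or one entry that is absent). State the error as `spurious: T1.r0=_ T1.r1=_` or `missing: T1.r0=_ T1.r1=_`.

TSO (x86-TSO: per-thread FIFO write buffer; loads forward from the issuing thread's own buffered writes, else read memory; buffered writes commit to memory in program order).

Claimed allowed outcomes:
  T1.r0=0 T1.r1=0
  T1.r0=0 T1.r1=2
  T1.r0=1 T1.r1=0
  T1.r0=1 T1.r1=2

outcome vector order: (T1.r0,T1.r1)
under TSO → <0 0>; <0 2>; <1 2>
claimed∖TSO = {<1 0>}

spurious: T1.r0=1 T1.r1=0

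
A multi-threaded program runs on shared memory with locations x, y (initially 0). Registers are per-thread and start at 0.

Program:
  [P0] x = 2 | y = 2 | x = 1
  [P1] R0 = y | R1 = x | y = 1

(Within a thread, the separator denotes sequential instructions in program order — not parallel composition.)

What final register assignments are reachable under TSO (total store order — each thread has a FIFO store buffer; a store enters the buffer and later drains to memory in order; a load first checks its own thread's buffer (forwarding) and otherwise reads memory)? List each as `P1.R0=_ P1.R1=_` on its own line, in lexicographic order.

outcome vector order: (P1.R0,P1.R1)
|TSO outcomes| = 5

P1.R0=0 P1.R1=0
P1.R0=0 P1.R1=1
P1.R0=0 P1.R1=2
P1.R0=2 P1.R1=1
P1.R0=2 P1.R1=2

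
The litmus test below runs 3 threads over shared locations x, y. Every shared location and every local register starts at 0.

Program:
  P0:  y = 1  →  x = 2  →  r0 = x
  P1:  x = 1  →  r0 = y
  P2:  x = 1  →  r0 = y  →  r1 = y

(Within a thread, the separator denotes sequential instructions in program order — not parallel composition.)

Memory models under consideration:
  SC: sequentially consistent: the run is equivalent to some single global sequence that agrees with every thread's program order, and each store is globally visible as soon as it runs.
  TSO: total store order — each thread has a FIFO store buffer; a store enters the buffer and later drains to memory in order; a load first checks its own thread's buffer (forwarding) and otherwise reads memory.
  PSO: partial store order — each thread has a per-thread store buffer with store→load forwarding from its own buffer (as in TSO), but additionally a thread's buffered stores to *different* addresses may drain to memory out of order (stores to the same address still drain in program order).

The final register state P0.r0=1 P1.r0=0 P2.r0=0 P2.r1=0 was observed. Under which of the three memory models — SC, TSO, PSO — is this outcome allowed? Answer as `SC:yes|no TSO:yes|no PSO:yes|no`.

outcome vector order: (P0.r0,P1.r0,P2.r0,P2.r1)
SC (10): <1 0 1 1> <1 1 0 0> <1 1 0 1> <1 1 1 1> <2 0 0 0> <2 0 0 1> <2 0 1 1> <2 1 0 0> <2 1 0 1> <2 1 1 1>
TSO (12): <1 0 0 0> <1 0 0 1> <1 0 1 1> <1 1 0 0> <1 1 0 1> <1 1 1 1> <2 0 0 0> <2 0 0 1> <2 0 1 1> <2 1 0 0> <2 1 0 1> <2 1 1 1>
PSO (12): <1 0 0 0> <1 0 0 1> <1 0 1 1> <1 1 0 0> <1 1 0 1> <1 1 1 1> <2 0 0 0> <2 0 0 1> <2 0 1 1> <2 1 0 0> <2 1 0 1> <2 1 1 1>
target <1 0 0 0> ∈ {TSO,PSO}

SC:no TSO:yes PSO:yes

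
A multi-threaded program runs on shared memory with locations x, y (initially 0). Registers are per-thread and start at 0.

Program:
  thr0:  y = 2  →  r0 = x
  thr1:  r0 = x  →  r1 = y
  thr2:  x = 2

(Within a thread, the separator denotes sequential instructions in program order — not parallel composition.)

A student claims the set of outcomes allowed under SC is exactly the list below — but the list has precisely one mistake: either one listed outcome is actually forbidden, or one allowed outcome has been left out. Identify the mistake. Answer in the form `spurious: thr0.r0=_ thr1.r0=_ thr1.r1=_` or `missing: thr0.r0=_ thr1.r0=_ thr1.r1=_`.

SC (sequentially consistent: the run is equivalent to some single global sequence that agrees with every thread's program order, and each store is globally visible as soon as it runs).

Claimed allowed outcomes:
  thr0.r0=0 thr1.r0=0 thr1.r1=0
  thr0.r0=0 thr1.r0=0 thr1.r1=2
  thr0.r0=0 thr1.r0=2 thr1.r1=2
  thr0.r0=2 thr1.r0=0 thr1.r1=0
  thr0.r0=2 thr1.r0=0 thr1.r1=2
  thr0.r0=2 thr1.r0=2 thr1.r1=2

missing: thr0.r0=2 thr1.r0=2 thr1.r1=0

outcome vector order: (thr0.r0,thr1.r0,thr1.r1)
SC (7): <0 0 0> <0 0 2> <0 2 2> <2 0 0> <2 0 2> <2 2 0> <2 2 2>
SC∖claimed = {<2 2 0>}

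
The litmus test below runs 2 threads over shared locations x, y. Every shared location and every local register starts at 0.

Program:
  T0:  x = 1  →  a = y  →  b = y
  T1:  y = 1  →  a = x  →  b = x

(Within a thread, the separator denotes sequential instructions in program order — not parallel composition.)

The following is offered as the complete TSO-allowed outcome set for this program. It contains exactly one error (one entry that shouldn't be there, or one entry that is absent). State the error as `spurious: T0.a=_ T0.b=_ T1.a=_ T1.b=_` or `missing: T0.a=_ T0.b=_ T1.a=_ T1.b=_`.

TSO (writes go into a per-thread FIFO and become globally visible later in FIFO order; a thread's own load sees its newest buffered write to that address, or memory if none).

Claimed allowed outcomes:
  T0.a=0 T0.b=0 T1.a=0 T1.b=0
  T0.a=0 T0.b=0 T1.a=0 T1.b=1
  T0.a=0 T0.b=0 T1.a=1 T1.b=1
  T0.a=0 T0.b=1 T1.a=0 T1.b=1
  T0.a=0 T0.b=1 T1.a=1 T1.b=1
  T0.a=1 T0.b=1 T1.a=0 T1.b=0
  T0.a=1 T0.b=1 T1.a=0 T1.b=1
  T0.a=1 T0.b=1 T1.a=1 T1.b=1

missing: T0.a=0 T0.b=1 T1.a=0 T1.b=0

outcome vector order: (T0.a,T0.b,T1.a,T1.b)
under TSO → (0,0,0,0) (0,0,0,1) (0,0,1,1) (0,1,0,0) (0,1,0,1) (0,1,1,1) (1,1,0,0) (1,1,0,1) (1,1,1,1)
TSO∖claimed = {(0,1,0,0)}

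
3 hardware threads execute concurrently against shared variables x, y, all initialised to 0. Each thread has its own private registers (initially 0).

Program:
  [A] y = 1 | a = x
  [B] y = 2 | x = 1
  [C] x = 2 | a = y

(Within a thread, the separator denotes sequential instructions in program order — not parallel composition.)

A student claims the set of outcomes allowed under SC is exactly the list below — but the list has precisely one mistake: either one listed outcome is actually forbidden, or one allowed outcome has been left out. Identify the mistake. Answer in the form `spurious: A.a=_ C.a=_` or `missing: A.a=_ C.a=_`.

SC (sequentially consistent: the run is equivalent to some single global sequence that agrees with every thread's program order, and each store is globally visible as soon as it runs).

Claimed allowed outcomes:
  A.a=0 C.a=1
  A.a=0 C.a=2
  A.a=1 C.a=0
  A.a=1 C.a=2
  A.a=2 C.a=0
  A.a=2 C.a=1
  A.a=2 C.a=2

outcome vector order: (A.a,C.a)
under SC → 0/1, 0/2, 1/0, 1/1, 1/2, 2/0, 2/1, 2/2
SC∖claimed = {1/1}

missing: A.a=1 C.a=1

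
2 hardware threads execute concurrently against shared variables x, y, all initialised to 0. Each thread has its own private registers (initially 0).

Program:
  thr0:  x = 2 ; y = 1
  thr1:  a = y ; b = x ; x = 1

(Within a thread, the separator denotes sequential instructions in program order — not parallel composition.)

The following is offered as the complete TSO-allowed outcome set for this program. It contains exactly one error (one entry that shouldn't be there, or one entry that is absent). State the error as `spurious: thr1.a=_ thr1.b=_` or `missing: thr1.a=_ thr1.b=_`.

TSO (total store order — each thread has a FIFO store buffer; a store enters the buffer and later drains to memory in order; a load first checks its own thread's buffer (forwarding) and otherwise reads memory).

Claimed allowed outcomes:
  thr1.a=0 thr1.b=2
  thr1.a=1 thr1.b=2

missing: thr1.a=0 thr1.b=0

outcome vector order: (thr1.a,thr1.b)
under TSO → <0 0>, <0 2>, <1 2>
TSO∖claimed = {<0 0>}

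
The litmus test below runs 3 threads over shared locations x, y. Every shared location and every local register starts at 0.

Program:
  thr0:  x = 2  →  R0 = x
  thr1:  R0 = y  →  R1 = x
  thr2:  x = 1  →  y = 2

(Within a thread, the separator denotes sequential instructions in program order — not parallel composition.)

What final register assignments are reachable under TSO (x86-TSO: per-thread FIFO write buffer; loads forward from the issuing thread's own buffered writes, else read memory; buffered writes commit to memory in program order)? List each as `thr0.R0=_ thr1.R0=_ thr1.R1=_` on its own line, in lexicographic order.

outcome vector order: (thr0.R0,thr1.R0,thr1.R1)
|TSO outcomes| = 9

thr0.R0=1 thr1.R0=0 thr1.R1=0
thr0.R0=1 thr1.R0=0 thr1.R1=1
thr0.R0=1 thr1.R0=0 thr1.R1=2
thr0.R0=1 thr1.R0=2 thr1.R1=1
thr0.R0=2 thr1.R0=0 thr1.R1=0
thr0.R0=2 thr1.R0=0 thr1.R1=1
thr0.R0=2 thr1.R0=0 thr1.R1=2
thr0.R0=2 thr1.R0=2 thr1.R1=1
thr0.R0=2 thr1.R0=2 thr1.R1=2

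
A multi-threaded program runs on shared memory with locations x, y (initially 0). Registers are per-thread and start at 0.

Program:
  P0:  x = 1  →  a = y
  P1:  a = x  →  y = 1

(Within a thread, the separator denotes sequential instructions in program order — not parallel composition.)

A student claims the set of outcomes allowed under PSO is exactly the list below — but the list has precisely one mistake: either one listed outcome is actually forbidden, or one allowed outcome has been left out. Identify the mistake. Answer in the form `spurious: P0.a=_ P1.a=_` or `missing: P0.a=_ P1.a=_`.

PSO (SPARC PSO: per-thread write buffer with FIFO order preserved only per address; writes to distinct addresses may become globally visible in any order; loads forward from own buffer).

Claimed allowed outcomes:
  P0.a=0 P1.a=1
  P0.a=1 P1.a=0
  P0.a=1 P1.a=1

outcome vector order: (P0.a,P1.a)
PSO (4): <0 0>; <0 1>; <1 0>; <1 1>
PSO∖claimed = {<0 0>}

missing: P0.a=0 P1.a=0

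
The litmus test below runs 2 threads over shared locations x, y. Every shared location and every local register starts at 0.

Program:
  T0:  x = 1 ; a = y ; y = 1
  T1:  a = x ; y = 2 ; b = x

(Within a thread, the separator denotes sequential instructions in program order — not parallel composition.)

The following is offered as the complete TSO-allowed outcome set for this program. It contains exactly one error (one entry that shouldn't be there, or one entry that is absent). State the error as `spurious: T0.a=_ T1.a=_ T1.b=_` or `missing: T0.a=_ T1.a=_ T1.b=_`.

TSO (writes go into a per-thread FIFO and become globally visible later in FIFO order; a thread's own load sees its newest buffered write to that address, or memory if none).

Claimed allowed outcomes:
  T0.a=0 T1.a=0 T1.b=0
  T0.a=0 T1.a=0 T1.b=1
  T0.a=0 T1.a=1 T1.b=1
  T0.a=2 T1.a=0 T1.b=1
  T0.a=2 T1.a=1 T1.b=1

outcome vector order: (T0.a,T1.a,T1.b)
[TSO] allowed = {<0 0 0>; <0 0 1>; <0 1 1>; <2 0 0>; <2 0 1>; <2 1 1>}
TSO∖claimed = {<2 0 0>}

missing: T0.a=2 T1.a=0 T1.b=0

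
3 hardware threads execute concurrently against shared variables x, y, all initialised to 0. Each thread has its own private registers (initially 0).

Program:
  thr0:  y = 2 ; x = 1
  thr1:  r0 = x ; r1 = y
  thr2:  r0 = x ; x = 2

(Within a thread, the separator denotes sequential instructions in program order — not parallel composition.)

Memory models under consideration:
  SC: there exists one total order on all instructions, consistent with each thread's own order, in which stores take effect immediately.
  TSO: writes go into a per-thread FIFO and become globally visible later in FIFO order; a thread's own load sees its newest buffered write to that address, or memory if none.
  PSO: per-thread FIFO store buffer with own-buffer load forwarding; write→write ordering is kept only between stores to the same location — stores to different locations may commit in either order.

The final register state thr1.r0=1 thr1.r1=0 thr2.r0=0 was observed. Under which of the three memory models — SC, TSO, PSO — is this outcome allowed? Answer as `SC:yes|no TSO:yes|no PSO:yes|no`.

SC:no TSO:no PSO:yes

outcome vector order: (thr1.r0,thr1.r1,thr2.r0)
[SC] allowed = {<0 0 0>; <0 0 1>; <0 2 0>; <0 2 1>; <1 2 0>; <1 2 1>; <2 0 0>; <2 2 0>; <2 2 1>}
[TSO] allowed = {<0 0 0>; <0 0 1>; <0 2 0>; <0 2 1>; <1 2 0>; <1 2 1>; <2 0 0>; <2 2 0>; <2 2 1>}
[PSO] allowed = {<0 0 0>; <0 0 1>; <0 2 0>; <0 2 1>; <1 0 0>; <1 0 1>; <1 2 0>; <1 2 1>; <2 0 0>; <2 0 1>; <2 2 0>; <2 2 1>}
target <1 0 0> ∈ {PSO}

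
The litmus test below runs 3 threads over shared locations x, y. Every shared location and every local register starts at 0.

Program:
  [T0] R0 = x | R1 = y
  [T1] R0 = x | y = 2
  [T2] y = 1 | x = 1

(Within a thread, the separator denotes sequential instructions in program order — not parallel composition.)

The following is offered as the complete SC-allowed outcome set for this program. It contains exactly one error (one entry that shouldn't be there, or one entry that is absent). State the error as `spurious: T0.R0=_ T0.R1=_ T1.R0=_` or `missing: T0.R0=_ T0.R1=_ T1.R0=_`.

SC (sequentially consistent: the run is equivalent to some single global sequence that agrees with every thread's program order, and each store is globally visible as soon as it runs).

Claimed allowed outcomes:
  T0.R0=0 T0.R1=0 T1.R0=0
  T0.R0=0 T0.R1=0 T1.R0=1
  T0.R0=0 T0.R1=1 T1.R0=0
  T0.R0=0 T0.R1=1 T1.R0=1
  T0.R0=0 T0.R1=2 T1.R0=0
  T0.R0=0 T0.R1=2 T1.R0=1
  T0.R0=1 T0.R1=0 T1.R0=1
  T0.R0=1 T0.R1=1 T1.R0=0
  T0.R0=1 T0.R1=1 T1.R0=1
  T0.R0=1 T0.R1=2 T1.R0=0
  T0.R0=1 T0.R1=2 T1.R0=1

spurious: T0.R0=1 T0.R1=0 T1.R0=1

outcome vector order: (T0.R0,T0.R1,T1.R0)
[SC] allowed = {<0 0 0>; <0 0 1>; <0 1 0>; <0 1 1>; <0 2 0>; <0 2 1>; <1 1 0>; <1 1 1>; <1 2 0>; <1 2 1>}
claimed∖SC = {<1 0 1>}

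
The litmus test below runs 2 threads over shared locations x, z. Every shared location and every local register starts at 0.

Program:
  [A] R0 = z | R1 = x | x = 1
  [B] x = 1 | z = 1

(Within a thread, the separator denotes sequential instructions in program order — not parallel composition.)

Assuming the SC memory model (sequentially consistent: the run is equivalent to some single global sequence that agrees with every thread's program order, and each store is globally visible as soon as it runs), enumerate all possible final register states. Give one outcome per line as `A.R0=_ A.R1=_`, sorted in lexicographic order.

A.R0=0 A.R1=0
A.R0=0 A.R1=1
A.R0=1 A.R1=1

outcome vector order: (A.R0,A.R1)
|SC outcomes| = 3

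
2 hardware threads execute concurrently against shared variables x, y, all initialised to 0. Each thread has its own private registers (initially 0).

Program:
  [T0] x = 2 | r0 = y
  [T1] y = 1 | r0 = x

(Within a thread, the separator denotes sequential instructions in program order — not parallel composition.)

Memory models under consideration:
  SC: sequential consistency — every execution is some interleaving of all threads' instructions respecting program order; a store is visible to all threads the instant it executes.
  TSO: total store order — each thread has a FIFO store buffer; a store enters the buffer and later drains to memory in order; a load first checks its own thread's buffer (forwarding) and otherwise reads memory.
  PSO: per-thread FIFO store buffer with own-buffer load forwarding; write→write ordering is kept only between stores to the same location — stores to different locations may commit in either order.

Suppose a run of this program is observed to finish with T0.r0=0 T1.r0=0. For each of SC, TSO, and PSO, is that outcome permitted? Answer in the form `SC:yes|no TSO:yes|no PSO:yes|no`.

SC:no TSO:yes PSO:yes

outcome vector order: (T0.r0,T1.r0)
SC (3): (0,2), (1,0), (1,2)
TSO (4): (0,0), (0,2), (1,0), (1,2)
PSO (4): (0,0), (0,2), (1,0), (1,2)
target (0,0) ∈ {TSO,PSO}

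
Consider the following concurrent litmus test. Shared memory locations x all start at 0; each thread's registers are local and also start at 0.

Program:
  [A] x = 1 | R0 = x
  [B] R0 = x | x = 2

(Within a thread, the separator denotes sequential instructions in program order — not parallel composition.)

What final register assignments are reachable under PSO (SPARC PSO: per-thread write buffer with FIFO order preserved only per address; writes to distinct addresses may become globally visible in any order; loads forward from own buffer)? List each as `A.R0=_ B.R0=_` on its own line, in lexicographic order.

outcome vector order: (A.R0,B.R0)
|PSO outcomes| = 4

A.R0=1 B.R0=0
A.R0=1 B.R0=1
A.R0=2 B.R0=0
A.R0=2 B.R0=1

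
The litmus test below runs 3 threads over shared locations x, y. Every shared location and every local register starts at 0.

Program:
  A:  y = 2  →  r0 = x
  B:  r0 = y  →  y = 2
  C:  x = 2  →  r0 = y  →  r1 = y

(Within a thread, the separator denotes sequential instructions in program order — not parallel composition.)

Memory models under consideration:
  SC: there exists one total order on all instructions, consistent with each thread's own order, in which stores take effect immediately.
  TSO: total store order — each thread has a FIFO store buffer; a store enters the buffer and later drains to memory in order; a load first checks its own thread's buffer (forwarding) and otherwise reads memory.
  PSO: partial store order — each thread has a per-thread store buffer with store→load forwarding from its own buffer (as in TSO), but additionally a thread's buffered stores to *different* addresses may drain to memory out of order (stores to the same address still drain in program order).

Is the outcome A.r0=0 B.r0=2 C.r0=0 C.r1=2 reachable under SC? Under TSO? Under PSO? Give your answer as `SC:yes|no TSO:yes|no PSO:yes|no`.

outcome vector order: (A.r0,B.r0,C.r0,C.r1)
SC (8): 0022 0222 2000 2002 2022 2200 2202 2222
TSO (12): 0000 0002 0022 0200 0202 0222 2000 2002 2022 2200 2202 2222
PSO (12): 0000 0002 0022 0200 0202 0222 2000 2002 2022 2200 2202 2222
target 0202 ∈ {TSO,PSO}

SC:no TSO:yes PSO:yes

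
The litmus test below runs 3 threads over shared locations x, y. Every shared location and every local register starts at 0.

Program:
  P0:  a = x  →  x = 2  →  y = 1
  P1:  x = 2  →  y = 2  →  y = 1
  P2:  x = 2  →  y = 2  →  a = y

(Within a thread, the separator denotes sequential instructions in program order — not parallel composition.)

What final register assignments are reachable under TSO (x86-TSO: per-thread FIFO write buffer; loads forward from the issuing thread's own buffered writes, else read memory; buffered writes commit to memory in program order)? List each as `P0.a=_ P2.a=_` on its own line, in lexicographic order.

outcome vector order: (P0.a,P2.a)
|TSO outcomes| = 4

P0.a=0 P2.a=1
P0.a=0 P2.a=2
P0.a=2 P2.a=1
P0.a=2 P2.a=2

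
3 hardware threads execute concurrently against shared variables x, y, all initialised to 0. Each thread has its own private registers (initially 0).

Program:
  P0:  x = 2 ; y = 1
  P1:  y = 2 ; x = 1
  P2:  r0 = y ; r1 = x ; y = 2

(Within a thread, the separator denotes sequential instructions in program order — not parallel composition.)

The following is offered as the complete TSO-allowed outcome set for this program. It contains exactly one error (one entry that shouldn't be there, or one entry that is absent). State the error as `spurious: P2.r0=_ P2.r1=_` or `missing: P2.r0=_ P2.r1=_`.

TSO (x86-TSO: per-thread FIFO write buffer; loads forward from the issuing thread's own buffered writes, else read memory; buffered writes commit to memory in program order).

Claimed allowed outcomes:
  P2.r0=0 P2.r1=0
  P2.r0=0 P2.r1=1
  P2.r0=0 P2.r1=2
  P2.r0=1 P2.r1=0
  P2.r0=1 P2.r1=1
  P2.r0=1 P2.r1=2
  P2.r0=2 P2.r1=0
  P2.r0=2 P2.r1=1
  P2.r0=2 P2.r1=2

spurious: P2.r0=1 P2.r1=0

outcome vector order: (P2.r0,P2.r1)
[TSO] allowed = {(0,0) (0,1) (0,2) (1,1) (1,2) (2,0) (2,1) (2,2)}
claimed∖TSO = {(1,0)}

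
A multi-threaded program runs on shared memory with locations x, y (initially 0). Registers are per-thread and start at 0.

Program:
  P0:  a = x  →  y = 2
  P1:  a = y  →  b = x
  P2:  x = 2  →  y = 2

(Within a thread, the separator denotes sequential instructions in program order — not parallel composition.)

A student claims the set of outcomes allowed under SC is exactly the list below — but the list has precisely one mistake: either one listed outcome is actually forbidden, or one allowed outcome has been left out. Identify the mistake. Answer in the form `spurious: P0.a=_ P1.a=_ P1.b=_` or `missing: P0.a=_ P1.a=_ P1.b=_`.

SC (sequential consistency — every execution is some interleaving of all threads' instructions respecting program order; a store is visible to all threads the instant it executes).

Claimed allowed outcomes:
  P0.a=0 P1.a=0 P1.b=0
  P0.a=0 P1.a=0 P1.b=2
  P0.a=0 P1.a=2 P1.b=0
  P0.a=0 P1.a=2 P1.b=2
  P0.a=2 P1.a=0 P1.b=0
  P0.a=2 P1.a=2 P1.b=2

outcome vector order: (P0.a,P1.a,P1.b)
SC: 7 outcomes — {(0,0,0), (0,0,2), (0,2,0), (0,2,2), (2,0,0), (2,0,2), (2,2,2)}
SC∖claimed = {(2,0,2)}

missing: P0.a=2 P1.a=0 P1.b=2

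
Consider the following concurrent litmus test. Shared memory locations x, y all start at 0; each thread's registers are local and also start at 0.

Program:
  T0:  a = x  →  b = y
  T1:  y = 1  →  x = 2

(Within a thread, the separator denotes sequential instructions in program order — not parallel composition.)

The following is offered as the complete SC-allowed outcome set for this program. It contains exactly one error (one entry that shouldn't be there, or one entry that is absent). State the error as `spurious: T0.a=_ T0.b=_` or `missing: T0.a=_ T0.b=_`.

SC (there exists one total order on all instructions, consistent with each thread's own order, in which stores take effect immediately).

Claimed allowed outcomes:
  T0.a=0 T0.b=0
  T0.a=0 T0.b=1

outcome vector order: (T0.a,T0.b)
under SC → 00, 01, 21
SC∖claimed = {21}

missing: T0.a=2 T0.b=1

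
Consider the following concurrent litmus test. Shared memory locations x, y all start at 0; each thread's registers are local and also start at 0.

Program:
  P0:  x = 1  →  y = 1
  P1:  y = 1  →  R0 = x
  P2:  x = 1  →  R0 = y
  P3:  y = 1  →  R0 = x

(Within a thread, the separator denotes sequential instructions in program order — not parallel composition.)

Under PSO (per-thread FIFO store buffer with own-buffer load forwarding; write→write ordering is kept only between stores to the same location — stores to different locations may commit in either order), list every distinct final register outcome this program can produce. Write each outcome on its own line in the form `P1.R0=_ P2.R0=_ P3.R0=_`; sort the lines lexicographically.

outcome vector order: (P1.R0,P2.R0,P3.R0)
|PSO outcomes| = 8

P1.R0=0 P2.R0=0 P3.R0=0
P1.R0=0 P2.R0=0 P3.R0=1
P1.R0=0 P2.R0=1 P3.R0=0
P1.R0=0 P2.R0=1 P3.R0=1
P1.R0=1 P2.R0=0 P3.R0=0
P1.R0=1 P2.R0=0 P3.R0=1
P1.R0=1 P2.R0=1 P3.R0=0
P1.R0=1 P2.R0=1 P3.R0=1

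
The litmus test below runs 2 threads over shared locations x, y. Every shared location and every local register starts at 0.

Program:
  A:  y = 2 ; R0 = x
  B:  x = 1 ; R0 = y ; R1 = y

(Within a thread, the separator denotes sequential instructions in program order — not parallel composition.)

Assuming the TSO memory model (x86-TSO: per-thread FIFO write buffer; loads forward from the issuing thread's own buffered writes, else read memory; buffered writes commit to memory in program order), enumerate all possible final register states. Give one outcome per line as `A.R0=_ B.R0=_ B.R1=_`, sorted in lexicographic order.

outcome vector order: (A.R0,B.R0,B.R1)
|TSO outcomes| = 6

A.R0=0 B.R0=0 B.R1=0
A.R0=0 B.R0=0 B.R1=2
A.R0=0 B.R0=2 B.R1=2
A.R0=1 B.R0=0 B.R1=0
A.R0=1 B.R0=0 B.R1=2
A.R0=1 B.R0=2 B.R1=2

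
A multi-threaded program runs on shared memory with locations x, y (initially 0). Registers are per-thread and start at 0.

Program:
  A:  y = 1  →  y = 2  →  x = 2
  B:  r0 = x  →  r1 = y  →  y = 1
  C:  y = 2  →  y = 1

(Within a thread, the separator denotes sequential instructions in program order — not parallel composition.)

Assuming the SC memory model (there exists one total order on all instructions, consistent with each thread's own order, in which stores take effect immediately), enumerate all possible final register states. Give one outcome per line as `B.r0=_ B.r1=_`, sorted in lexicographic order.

B.r0=0 B.r1=0
B.r0=0 B.r1=1
B.r0=0 B.r1=2
B.r0=2 B.r1=1
B.r0=2 B.r1=2

outcome vector order: (B.r0,B.r1)
|SC outcomes| = 5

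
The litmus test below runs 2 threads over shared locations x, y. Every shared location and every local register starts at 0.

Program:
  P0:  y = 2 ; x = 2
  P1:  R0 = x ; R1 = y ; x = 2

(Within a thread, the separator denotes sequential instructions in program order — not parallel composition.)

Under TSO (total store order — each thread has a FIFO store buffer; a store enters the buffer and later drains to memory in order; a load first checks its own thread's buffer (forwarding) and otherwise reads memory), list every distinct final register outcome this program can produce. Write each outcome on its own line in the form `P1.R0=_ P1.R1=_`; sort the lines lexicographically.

P1.R0=0 P1.R1=0
P1.R0=0 P1.R1=2
P1.R0=2 P1.R1=2

outcome vector order: (P1.R0,P1.R1)
|TSO outcomes| = 3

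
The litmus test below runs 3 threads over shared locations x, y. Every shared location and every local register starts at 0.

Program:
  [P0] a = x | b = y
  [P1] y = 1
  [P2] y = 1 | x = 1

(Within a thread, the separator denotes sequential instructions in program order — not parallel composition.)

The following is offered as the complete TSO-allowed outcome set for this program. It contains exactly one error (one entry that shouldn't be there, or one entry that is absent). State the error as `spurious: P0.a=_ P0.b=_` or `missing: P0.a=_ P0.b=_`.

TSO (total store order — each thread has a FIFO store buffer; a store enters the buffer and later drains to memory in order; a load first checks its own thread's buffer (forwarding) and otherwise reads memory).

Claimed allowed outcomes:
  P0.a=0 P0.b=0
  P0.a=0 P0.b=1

outcome vector order: (P0.a,P0.b)
under TSO → (0,0); (0,1); (1,1)
TSO∖claimed = {(1,1)}

missing: P0.a=1 P0.b=1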